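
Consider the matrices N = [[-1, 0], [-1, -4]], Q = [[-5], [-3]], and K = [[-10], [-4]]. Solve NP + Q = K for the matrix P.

P = [[5], [-1]]

NP = K − Q = [[-5], [-1]].
Left-multiplying both sides by N⁻¹ gives P = N⁻¹(K − Q).
N has determinant 4; N⁻¹ = [[-1, 0], [1/4, -1/4]].
P = N⁻¹(K − Q) = [[5], [-1]].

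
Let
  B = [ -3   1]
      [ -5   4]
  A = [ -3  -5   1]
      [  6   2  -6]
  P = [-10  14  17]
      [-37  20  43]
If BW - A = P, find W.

W = [[3, -2, -5], [-4, 3, 3]]

BW = P + A = [[-13, 9, 18], [-31, 22, 37]].
Left-multiplying both sides by B⁻¹ gives W = B⁻¹(P + A).
det B = -7; the adjugate gives B⁻¹ = [[-4/7, 1/7], [-5/7, 3/7]].
W = B⁻¹(P + A) = [[3, -2, -5], [-4, 3, 3]].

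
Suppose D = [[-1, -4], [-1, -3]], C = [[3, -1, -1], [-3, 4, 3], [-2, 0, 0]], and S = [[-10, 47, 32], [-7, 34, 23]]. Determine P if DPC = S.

Isolating P: multiply by D⁻¹ from the left and C⁻¹ from the right, so P = D⁻¹SC⁻¹.
det D = -1; the adjugate gives D⁻¹ = [[3, -4], [-1, 1]].
det C = -2, so C⁻¹ = [[0, 0, -1/2], [3, 1, 3], [-4, -1, -9/2]].
D⁻¹S = [[-2, 5, 4], [3, -13, -9]].
P = (D⁻¹S)C⁻¹ = [[-1, 1, -2], [-3, -4, 0]].

P = [[-1, 1, -2], [-3, -4, 0]]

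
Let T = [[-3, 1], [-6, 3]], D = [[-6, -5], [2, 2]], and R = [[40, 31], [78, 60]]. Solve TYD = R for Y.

Isolating Y: multiply by T⁻¹ from the left and D⁻¹ from the right, so Y = T⁻¹RD⁻¹.
det T = -3, so T⁻¹ = [[-1, 1/3], [-2, 1]].
det D = -2; the adjugate gives D⁻¹ = [[-1, -5/2], [1, 3]].
T⁻¹R = [[-14, -11], [-2, -2]].
Y = (T⁻¹R)D⁻¹ = [[3, 2], [0, -1]].

Y = [[3, 2], [0, -1]]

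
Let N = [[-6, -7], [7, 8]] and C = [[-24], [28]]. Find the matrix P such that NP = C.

Left-multiplying both sides by N⁻¹ gives P = N⁻¹C.
det N = 1; the adjugate gives N⁻¹ = [[8, 7], [-7, -6]].
P = N⁻¹C = [[8, 7], [-7, -6]] · [[-24], [28]] = [[4], [0]].

P = [[4], [0]]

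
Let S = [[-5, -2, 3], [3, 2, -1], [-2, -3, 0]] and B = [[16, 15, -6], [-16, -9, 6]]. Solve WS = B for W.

W = [[-3, -3, -5], [0, -6, -1]]

S is on the right of W, so right-multiply by S⁻¹: W = BS⁻¹.
S has determinant -4; S⁻¹ = [[3/4, 9/4, 1], [-1/2, -3/2, -1], [5/4, 11/4, 1]].
W = BS⁻¹ = [[16, 15, -6], [-16, -9, 6]] · [[3/4, 9/4, 1], [-1/2, -3/2, -1], [5/4, 11/4, 1]] = [[-3, -3, -5], [0, -6, -1]].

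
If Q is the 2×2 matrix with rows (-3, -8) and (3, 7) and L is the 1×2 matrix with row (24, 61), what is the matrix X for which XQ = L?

X = [[-5, 3]]

Q is on the right of X, so right-multiply by Q⁻¹: X = LQ⁻¹.
det Q = 3, so Q⁻¹ = [[7/3, 8/3], [-1, -1]].
X = LQ⁻¹ = [[24, 61]] · [[7/3, 8/3], [-1, -1]] = [[-5, 3]].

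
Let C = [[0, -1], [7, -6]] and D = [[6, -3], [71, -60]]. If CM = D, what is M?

M = [[5, -6], [-6, 3]]

Since C multiplies M on the left, M = C⁻¹D.
det C = 7; the adjugate gives C⁻¹ = [[-6/7, 1/7], [-1, 0]].
M = C⁻¹D = [[-6/7, 1/7], [-1, 0]] · [[6, -3], [71, -60]] = [[5, -6], [-6, 3]].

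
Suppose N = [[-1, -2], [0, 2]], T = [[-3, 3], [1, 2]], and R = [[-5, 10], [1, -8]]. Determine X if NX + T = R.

NX = R − T = [[-2, 7], [0, -10]].
N is on the left of X, so left-multiply by N⁻¹: X = N⁻¹(R − T).
N has determinant -2; N⁻¹ = [[-1, -1], [0, 1/2]].
X = N⁻¹(R − T) = [[2, 3], [0, -5]].

X = [[2, 3], [0, -5]]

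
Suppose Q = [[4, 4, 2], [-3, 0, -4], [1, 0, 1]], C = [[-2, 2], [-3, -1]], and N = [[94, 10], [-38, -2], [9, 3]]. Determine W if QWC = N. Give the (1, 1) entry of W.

4

Left-multiply by Q⁻¹ and right-multiply by C⁻¹: W = Q⁻¹NC⁻¹.
det Q = -4, so Q⁻¹ = [[0, 1, 4], [1/4, -1/2, -5/2], [0, -1, -3]].
det C = 8; the adjugate gives C⁻¹ = [[-1/8, -1/4], [3/8, -1/4]].
Q⁻¹N = [[-2, 10], [20, -4], [11, -7]].
W = (Q⁻¹N)C⁻¹ = [[4, -2], [-4, -4], [-4, -1]].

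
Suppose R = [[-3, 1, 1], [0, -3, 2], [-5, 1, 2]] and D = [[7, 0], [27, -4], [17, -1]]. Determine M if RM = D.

Left-multiplying both sides by R⁻¹ gives M = R⁻¹D.
det R = -1, so R⁻¹ = [[8, 1, -5], [10, 1, -6], [15, 2, -9]].
M = R⁻¹D = [[8, 1, -5], [10, 1, -6], [15, 2, -9]] · [[7, 0], [27, -4], [17, -1]] = [[-2, 1], [-5, 2], [6, 1]].

M = [[-2, 1], [-5, 2], [6, 1]]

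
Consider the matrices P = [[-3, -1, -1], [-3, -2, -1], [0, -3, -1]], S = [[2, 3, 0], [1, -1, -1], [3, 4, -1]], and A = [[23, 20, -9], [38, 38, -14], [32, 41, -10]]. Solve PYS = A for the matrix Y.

Left-multiply by P⁻¹ and right-multiply by S⁻¹: Y = P⁻¹AS⁻¹.
det P = -3, so P⁻¹ = [[1/3, -2/3, 1/3], [1, -1, 0], [-3, 3, -1]].
S has determinant 4; S⁻¹ = [[5/4, 3/4, -3/4], [-1/2, -1/2, 1/2], [7/4, 1/4, -5/4]].
P⁻¹A = [[-7, -5, 3], [-15, -18, 5], [13, 13, -5]].
Y = (P⁻¹A)S⁻¹ = [[-1, -2, -1], [-1, -1, -4], [1, 2, 3]].

Y = [[-1, -2, -1], [-1, -1, -4], [1, 2, 3]]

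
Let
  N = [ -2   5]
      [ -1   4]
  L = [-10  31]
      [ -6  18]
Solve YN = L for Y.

N is on the right of Y, so right-multiply by N⁻¹: Y = LN⁻¹.
det N = -3; the adjugate gives N⁻¹ = [[-4/3, 5/3], [-1/3, 2/3]].
Y = LN⁻¹ = [[-10, 31], [-6, 18]] · [[-4/3, 5/3], [-1/3, 2/3]] = [[3, 4], [2, 2]].

Y = [[3, 4], [2, 2]]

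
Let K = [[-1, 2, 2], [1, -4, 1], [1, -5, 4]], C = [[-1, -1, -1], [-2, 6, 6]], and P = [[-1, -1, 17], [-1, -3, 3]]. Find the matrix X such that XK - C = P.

X = [[4, 0, 2], [5, 3, -1]]

XK = P + C = [[-2, -2, 16], [-3, 3, 9]].
Right-multiplying both sides by K⁻¹ gives X = (P + C)K⁻¹.
det K = 3; the adjugate gives K⁻¹ = [[-11/3, -6, 10/3], [-1, -2, 1], [-1/3, -1, 2/3]].
X = (P + C)K⁻¹ = [[4, 0, 2], [5, 3, -1]].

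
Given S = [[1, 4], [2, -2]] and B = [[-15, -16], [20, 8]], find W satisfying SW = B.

W = [[5, 0], [-5, -4]]

Left-multiplying both sides by S⁻¹ gives W = S⁻¹B.
det S = -10; the adjugate gives S⁻¹ = [[1/5, 2/5], [1/5, -1/10]].
W = S⁻¹B = [[1/5, 2/5], [1/5, -1/10]] · [[-15, -16], [20, 8]] = [[5, 0], [-5, -4]].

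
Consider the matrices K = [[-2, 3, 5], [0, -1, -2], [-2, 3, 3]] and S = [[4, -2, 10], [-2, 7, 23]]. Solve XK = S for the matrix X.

K is on the right of X, so right-multiply by K⁻¹: X = SK⁻¹.
det K = -4, so K⁻¹ = [[-3/4, -3/2, 1/4], [-1, -1, 1], [1/2, 0, -1/2]].
X = SK⁻¹ = [[4, -2, 10], [-2, 7, 23]] · [[-3/4, -3/2, 1/4], [-1, -1, 1], [1/2, 0, -1/2]] = [[4, -4, -6], [6, -4, -5]].

X = [[4, -4, -6], [6, -4, -5]]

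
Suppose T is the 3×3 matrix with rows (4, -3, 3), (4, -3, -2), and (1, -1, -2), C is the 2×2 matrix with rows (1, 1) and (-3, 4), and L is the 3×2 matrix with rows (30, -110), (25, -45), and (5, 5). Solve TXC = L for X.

X = [[0, -2], [5, 2], [-5, -2]]

Isolating X: multiply by T⁻¹ from the left and C⁻¹ from the right, so X = T⁻¹LC⁻¹.
T has determinant -5; T⁻¹ = [[-4/5, 9/5, -3], [-6/5, 11/5, -4], [1/5, -1/5, 0]].
det C = 7, so C⁻¹ = [[4/7, -1/7], [3/7, 1/7]].
T⁻¹L = [[6, -8], [-1, 13], [1, -13]].
X = (T⁻¹L)C⁻¹ = [[0, -2], [5, 2], [-5, -2]].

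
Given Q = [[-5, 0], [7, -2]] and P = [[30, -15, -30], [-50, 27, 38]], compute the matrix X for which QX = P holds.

X = [[-6, 3, 6], [4, -3, 2]]

Q is on the left of X, so left-multiply by Q⁻¹: X = Q⁻¹P.
Q has determinant 10; Q⁻¹ = [[-1/5, 0], [-7/10, -1/2]].
X = Q⁻¹P = [[-1/5, 0], [-7/10, -1/2]] · [[30, -15, -30], [-50, 27, 38]] = [[-6, 3, 6], [4, -3, 2]].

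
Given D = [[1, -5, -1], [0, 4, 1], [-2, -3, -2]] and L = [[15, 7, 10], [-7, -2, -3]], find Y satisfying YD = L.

Y = [[3, 1, -6], [-5, -6, 1]]

Since D sits to the right of Y, Y = LD⁻¹.
D has determinant -3; D⁻¹ = [[5/3, 7/3, 1/3], [2/3, 4/3, 1/3], [-8/3, -13/3, -4/3]].
Y = LD⁻¹ = [[15, 7, 10], [-7, -2, -3]] · [[5/3, 7/3, 1/3], [2/3, 4/3, 1/3], [-8/3, -13/3, -4/3]] = [[3, 1, -6], [-5, -6, 1]].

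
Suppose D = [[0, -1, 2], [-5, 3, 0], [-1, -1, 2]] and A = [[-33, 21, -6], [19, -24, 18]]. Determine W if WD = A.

W = [[-6, 6, 3], [3, -5, 6]]

Right-multiplying both sides by D⁻¹ gives W = AD⁻¹.
D has determinant 6; D⁻¹ = [[1, 0, -1], [5/3, 1/3, -5/3], [4/3, 1/6, -5/6]].
W = AD⁻¹ = [[-33, 21, -6], [19, -24, 18]] · [[1, 0, -1], [5/3, 1/3, -5/3], [4/3, 1/6, -5/6]] = [[-6, 6, 3], [3, -5, 6]].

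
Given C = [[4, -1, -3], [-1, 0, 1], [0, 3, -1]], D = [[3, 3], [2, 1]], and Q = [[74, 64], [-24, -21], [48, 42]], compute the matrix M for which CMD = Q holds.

M = [[3, 3], [3, 2], [-3, 0]]

Left-multiply by C⁻¹ and right-multiply by D⁻¹: M = C⁻¹QD⁻¹.
C has determinant -2; C⁻¹ = [[3/2, 5, 1/2], [1/2, 2, 1/2], [3/2, 6, 1/2]].
det D = -3, so D⁻¹ = [[-1/3, 1], [2/3, -1]].
C⁻¹Q = [[15, 12], [13, 11], [-9, -9]].
M = (C⁻¹Q)D⁻¹ = [[3, 3], [3, 2], [-3, 0]].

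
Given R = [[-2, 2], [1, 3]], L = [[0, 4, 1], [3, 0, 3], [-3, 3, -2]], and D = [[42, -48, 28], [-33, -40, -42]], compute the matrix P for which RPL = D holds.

P = R⁻¹DL⁻¹ (apply R⁻¹ on the left and L⁻¹ on the right).
R has determinant -8; R⁻¹ = [[-3/8, 1/4], [1/8, 1/4]].
det L = -3; the adjugate gives L⁻¹ = [[3, -11/3, -4], [1, -1, -1], [-3, 4, 4]].
R⁻¹D = [[-24, 8, -21], [-3, -16, -7]].
P = (R⁻¹D)L⁻¹ = [[-1, -4, 4], [-4, -1, 0]].

P = [[-1, -4, 4], [-4, -1, 0]]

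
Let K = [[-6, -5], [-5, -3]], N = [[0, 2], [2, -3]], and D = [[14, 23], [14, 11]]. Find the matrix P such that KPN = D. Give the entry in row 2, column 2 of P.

1

Left-multiply by K⁻¹ and right-multiply by N⁻¹: P = K⁻¹DN⁻¹.
K has determinant -7; K⁻¹ = [[3/7, -5/7], [-5/7, 6/7]].
N has determinant -4; N⁻¹ = [[3/4, 1/2], [1/2, 0]].
K⁻¹D = [[-4, 2], [2, -7]].
P = (K⁻¹D)N⁻¹ = [[-2, -2], [-2, 1]].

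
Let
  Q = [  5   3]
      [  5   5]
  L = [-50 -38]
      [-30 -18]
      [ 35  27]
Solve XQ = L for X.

Q is on the right of X, so right-multiply by Q⁻¹: X = LQ⁻¹.
det Q = 10, so Q⁻¹ = [[1/2, -3/10], [-1/2, 1/2]].
X = LQ⁻¹ = [[-50, -38], [-30, -18], [35, 27]] · [[1/2, -3/10], [-1/2, 1/2]] = [[-6, -4], [-6, 0], [4, 3]].

X = [[-6, -4], [-6, 0], [4, 3]]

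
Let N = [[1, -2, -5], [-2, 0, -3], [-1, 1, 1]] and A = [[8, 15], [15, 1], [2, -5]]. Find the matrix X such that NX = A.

N is on the left of X, so left-multiply by N⁻¹: X = N⁻¹A.
det N = 3, so N⁻¹ = [[1, -1, 2], [5/3, -4/3, 13/3], [-2/3, 1/3, -4/3]].
X = N⁻¹A = [[1, -1, 2], [5/3, -4/3, 13/3], [-2/3, 1/3, -4/3]] · [[8, 15], [15, 1], [2, -5]] = [[-3, 4], [2, 2], [-3, -3]].

X = [[-3, 4], [2, 2], [-3, -3]]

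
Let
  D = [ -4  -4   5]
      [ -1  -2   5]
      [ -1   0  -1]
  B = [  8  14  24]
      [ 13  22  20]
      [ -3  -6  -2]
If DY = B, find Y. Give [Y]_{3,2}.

6

D is on the left of Y, so left-multiply by D⁻¹: Y = D⁻¹B.
det D = 6; the adjugate gives D⁻¹ = [[1/3, -2/3, -5/3], [-1, 3/2, 5/2], [-1/3, 2/3, 2/3]].
Y = D⁻¹B = [[1/3, -2/3, -5/3], [-1, 3/2, 5/2], [-1/3, 2/3, 2/3]] · [[8, 14, 24], [13, 22, 20], [-3, -6, -2]] = [[-1, 0, -2], [4, 4, 1], [4, 6, 4]].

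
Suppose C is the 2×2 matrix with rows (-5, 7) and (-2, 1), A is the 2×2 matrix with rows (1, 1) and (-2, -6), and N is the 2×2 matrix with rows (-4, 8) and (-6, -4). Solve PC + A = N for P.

P = [[1, 0], [0, 2]]

PC = N − A = [[-5, 7], [-4, 2]].
Right-multiplying both sides by C⁻¹ gives P = (N − A)C⁻¹.
det C = 9, so C⁻¹ = [[1/9, -7/9], [2/9, -5/9]].
P = (N − A)C⁻¹ = [[1, 0], [0, 2]].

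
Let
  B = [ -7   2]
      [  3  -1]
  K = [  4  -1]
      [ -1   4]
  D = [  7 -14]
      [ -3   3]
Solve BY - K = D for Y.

Y = [[-3, 1], [-5, -4]]

BY = D + K = [[11, -15], [-4, 7]].
B is on the left of Y, so left-multiply by B⁻¹: Y = B⁻¹(D + K).
det B = 1, so B⁻¹ = [[-1, -2], [-3, -7]].
Y = B⁻¹(D + K) = [[-3, 1], [-5, -4]].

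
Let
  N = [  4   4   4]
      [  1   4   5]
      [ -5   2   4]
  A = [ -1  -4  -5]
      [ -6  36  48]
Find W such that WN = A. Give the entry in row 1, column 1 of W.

Right-multiplying both sides by N⁻¹ gives W = AN⁻¹.
det N = -4; the adjugate gives N⁻¹ = [[-3/2, 2, -1], [29/4, -9, 4], [-11/2, 7, -3]].
W = AN⁻¹ = [[-1, -4, -5], [-6, 36, 48]] · [[-3/2, 2, -1], [29/4, -9, 4], [-11/2, 7, -3]] = [[0, -1, 0], [6, 0, 6]].

0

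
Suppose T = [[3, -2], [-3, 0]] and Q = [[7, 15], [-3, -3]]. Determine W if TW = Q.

W = [[1, 1], [-2, -6]]

T is on the left of W, so left-multiply by T⁻¹: W = T⁻¹Q.
T has determinant -6; T⁻¹ = [[0, -1/3], [-1/2, -1/2]].
W = T⁻¹Q = [[0, -1/3], [-1/2, -1/2]] · [[7, 15], [-3, -3]] = [[1, 1], [-2, -6]].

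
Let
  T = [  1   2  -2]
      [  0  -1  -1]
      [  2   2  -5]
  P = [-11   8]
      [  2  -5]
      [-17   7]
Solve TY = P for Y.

Since T multiplies Y on the left, Y = T⁻¹P.
det T = -1; the adjugate gives T⁻¹ = [[-7, -6, 4], [2, 1, -1], [-2, -2, 1]].
Y = T⁻¹P = [[-7, -6, 4], [2, 1, -1], [-2, -2, 1]] · [[-11, 8], [2, -5], [-17, 7]] = [[-3, 2], [-3, 4], [1, 1]].

Y = [[-3, 2], [-3, 4], [1, 1]]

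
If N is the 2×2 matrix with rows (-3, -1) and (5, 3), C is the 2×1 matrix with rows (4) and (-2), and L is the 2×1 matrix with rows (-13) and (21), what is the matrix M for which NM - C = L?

M = [[2], [3]]

NM = L + C = [[-9], [19]].
Since N multiplies M on the left, M = N⁻¹(L + C).
det N = -4; the adjugate gives N⁻¹ = [[-3/4, -1/4], [5/4, 3/4]].
M = N⁻¹(L + C) = [[2], [3]].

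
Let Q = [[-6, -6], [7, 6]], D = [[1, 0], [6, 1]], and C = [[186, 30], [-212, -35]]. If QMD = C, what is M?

M = [[4, -5], [-5, 0]]

Isolating M: multiply by Q⁻¹ from the left and D⁻¹ from the right, so M = Q⁻¹CD⁻¹.
det Q = 6, so Q⁻¹ = [[1, 1], [-7/6, -1]].
det D = 1; the adjugate gives D⁻¹ = [[1, 0], [-6, 1]].
Q⁻¹C = [[-26, -5], [-5, 0]].
M = (Q⁻¹C)D⁻¹ = [[4, -5], [-5, 0]].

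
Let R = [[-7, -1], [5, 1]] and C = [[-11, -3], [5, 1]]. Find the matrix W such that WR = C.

W = [[-2, -5], [0, 1]]

R is on the right of W, so right-multiply by R⁻¹: W = CR⁻¹.
R has determinant -2; R⁻¹ = [[-1/2, -1/2], [5/2, 7/2]].
W = CR⁻¹ = [[-11, -3], [5, 1]] · [[-1/2, -1/2], [5/2, 7/2]] = [[-2, -5], [0, 1]].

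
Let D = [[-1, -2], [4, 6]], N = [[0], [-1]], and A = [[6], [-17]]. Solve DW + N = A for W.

W = [[2], [-4]]

DW = A − N = [[6], [-16]].
D is on the left of W, so left-multiply by D⁻¹: W = D⁻¹(A − N).
det D = 2; the adjugate gives D⁻¹ = [[3, 1], [-2, -1/2]].
W = D⁻¹(A − N) = [[2], [-4]].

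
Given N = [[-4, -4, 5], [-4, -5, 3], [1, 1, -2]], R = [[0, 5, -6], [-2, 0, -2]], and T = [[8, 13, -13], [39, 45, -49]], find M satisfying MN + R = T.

MN = T − R = [[8, 8, -7], [41, 45, -47]].
Right-multiplying both sides by N⁻¹ gives M = (T − R)N⁻¹.
det N = -3; the adjugate gives N⁻¹ = [[-7/3, 1, -13/3], [5/3, -1, 8/3], [-1/3, 0, -4/3]].
M = (T − R)N⁻¹ = [[-3, 0, -4], [-5, -4, 5]].

M = [[-3, 0, -4], [-5, -4, 5]]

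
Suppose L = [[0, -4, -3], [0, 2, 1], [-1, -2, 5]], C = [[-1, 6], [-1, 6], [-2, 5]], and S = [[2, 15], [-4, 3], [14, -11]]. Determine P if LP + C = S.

LP = S − C = [[3, 9], [-3, -3], [16, -16]].
L is on the left of P, so left-multiply by L⁻¹: P = L⁻¹(S − C).
L has determinant -2; L⁻¹ = [[-6, -13, -1], [1/2, 3/2, 0], [-1, -2, 0]].
P = L⁻¹(S − C) = [[5, 1], [-3, 0], [3, -3]].

P = [[5, 1], [-3, 0], [3, -3]]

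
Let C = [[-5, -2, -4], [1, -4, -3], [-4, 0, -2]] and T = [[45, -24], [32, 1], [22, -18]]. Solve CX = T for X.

Left-multiplying both sides by C⁻¹ gives X = C⁻¹T.
det C = -4; the adjugate gives C⁻¹ = [[-2, 1, 5/2], [-7/2, 3/2, 19/4], [4, -2, -11/2]].
X = C⁻¹T = [[-2, 1, 5/2], [-7/2, 3/2, 19/4], [4, -2, -11/2]] · [[45, -24], [32, 1], [22, -18]] = [[-3, 4], [-5, 0], [-5, 1]].

X = [[-3, 4], [-5, 0], [-5, 1]]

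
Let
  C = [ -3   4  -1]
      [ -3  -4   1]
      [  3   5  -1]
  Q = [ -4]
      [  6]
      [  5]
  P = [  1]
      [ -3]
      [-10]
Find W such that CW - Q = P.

W = [[0], [-2], [-5]]

CW = P + Q = [[-3], [3], [-5]].
Left-multiplying both sides by C⁻¹ gives W = C⁻¹(P + Q).
det C = 6, so C⁻¹ = [[-1/6, -1/6, 0], [0, 1, 1], [-1/2, 9/2, 4]].
W = C⁻¹(P + Q) = [[0], [-2], [-5]].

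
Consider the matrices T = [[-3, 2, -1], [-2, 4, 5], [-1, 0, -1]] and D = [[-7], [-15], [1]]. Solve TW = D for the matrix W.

T is on the left of W, so left-multiply by T⁻¹: W = T⁻¹D.
det T = -6; the adjugate gives T⁻¹ = [[2/3, -1/3, -7/3], [7/6, -1/3, -17/6], [-2/3, 1/3, 4/3]].
W = T⁻¹D = [[2/3, -1/3, -7/3], [7/6, -1/3, -17/6], [-2/3, 1/3, 4/3]] · [[-7], [-15], [1]] = [[-2], [-6], [1]].

W = [[-2], [-6], [1]]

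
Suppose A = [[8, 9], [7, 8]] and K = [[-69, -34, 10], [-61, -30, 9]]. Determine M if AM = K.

Left-multiplying both sides by A⁻¹ gives M = A⁻¹K.
det A = 1, so A⁻¹ = [[8, -9], [-7, 8]].
M = A⁻¹K = [[8, -9], [-7, 8]] · [[-69, -34, 10], [-61, -30, 9]] = [[-3, -2, -1], [-5, -2, 2]].

M = [[-3, -2, -1], [-5, -2, 2]]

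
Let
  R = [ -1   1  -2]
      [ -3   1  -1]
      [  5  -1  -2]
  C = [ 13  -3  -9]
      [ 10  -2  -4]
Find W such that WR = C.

W = [[-3, 5, 5], [0, 0, 2]]

Since R sits to the right of W, W = CR⁻¹.
det R = -4; the adjugate gives R⁻¹ = [[3/4, -1, -1/4], [11/4, -3, -5/4], [1/2, -1, -1/2]].
W = CR⁻¹ = [[13, -3, -9], [10, -2, -4]] · [[3/4, -1, -1/4], [11/4, -3, -5/4], [1/2, -1, -1/2]] = [[-3, 5, 5], [0, 0, 2]].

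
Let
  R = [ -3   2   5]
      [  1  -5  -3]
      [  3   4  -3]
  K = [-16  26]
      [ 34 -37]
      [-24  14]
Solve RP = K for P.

P = [[-2, 3], [-6, 5], [-2, 5]]

R is on the left of P, so left-multiply by R⁻¹: P = R⁻¹K.
det R = 2, so R⁻¹ = [[27/2, 13, 19/2], [-3, -3, -2], [19/2, 9, 13/2]].
P = R⁻¹K = [[27/2, 13, 19/2], [-3, -3, -2], [19/2, 9, 13/2]] · [[-16, 26], [34, -37], [-24, 14]] = [[-2, 3], [-6, 5], [-2, 5]].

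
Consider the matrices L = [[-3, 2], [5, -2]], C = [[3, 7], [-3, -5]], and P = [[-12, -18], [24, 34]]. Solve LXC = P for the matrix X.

X = L⁻¹PC⁻¹ (apply L⁻¹ on the left and C⁻¹ on the right).
det L = -4, so L⁻¹ = [[1/2, 1/2], [5/4, 3/4]].
det C = 6, so C⁻¹ = [[-5/6, -7/6], [1/2, 1/2]].
L⁻¹P = [[6, 8], [3, 3]].
X = (L⁻¹P)C⁻¹ = [[-1, -3], [-1, -2]].

X = [[-1, -3], [-1, -2]]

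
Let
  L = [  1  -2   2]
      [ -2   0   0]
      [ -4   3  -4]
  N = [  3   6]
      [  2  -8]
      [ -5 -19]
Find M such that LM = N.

M = [[-1, 4], [1, -1], [3, 0]]

Since L multiplies M on the left, M = L⁻¹N.
det L = 4; the adjugate gives L⁻¹ = [[0, -1/2, 0], [-2, 1, -1], [-3/2, 5/4, -1]].
M = L⁻¹N = [[0, -1/2, 0], [-2, 1, -1], [-3/2, 5/4, -1]] · [[3, 6], [2, -8], [-5, -19]] = [[-1, 4], [1, -1], [3, 0]].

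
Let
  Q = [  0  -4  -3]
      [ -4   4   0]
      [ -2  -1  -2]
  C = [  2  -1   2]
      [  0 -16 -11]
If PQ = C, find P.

Q is on the right of P, so right-multiply by Q⁻¹: P = CQ⁻¹.
Q has determinant -4; Q⁻¹ = [[2, 5/4, -3], [2, 3/2, -3], [-3, -2, 4]].
P = CQ⁻¹ = [[2, -1, 2], [0, -16, -11]] · [[2, 5/4, -3], [2, 3/2, -3], [-3, -2, 4]] = [[-4, -3, 5], [1, -2, 4]].

P = [[-4, -3, 5], [1, -2, 4]]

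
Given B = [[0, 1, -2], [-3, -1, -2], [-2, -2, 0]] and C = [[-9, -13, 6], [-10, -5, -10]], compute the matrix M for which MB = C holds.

Since B sits to the right of M, M = CB⁻¹.
det B = -4; the adjugate gives B⁻¹ = [[1, -1, 1], [-1, 1, -3/2], [-1, 1/2, -3/4]].
M = CB⁻¹ = [[-9, -13, 6], [-10, -5, -10]] · [[1, -1, 1], [-1, 1, -3/2], [-1, 1/2, -3/4]] = [[-2, -1, 6], [5, 0, 5]].

M = [[-2, -1, 6], [5, 0, 5]]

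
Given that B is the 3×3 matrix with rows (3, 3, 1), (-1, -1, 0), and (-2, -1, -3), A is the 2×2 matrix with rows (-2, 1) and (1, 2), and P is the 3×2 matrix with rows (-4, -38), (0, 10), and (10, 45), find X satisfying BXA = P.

X = B⁻¹PA⁻¹ (apply B⁻¹ on the left and A⁻¹ on the right).
det B = -1, so B⁻¹ = [[-3, -8, -1], [3, 7, 1], [1, 3, 0]].
det A = -5, so A⁻¹ = [[-2/5, 1/5], [1/5, 2/5]].
B⁻¹P = [[2, -11], [-2, 1], [-4, -8]].
X = (B⁻¹P)A⁻¹ = [[-3, -4], [1, 0], [0, -4]].

X = [[-3, -4], [1, 0], [0, -4]]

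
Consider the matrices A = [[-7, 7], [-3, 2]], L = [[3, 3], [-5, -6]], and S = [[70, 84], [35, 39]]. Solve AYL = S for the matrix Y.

Y = [[-5, 0], [-5, -2]]

Y = A⁻¹SL⁻¹ (apply A⁻¹ on the left and L⁻¹ on the right).
det A = 7; the adjugate gives A⁻¹ = [[2/7, -1], [3/7, -1]].
det L = -3; the adjugate gives L⁻¹ = [[2, 1], [-5/3, -1]].
A⁻¹S = [[-15, -15], [-5, -3]].
Y = (A⁻¹S)L⁻¹ = [[-5, 0], [-5, -2]].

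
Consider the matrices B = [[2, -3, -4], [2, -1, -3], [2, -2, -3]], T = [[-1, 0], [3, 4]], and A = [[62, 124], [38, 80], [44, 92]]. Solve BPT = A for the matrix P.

P = B⁻¹AT⁻¹ (apply B⁻¹ on the left and T⁻¹ on the right).
det B = 2; the adjugate gives B⁻¹ = [[-3/2, -1/2, 5/2], [0, 1, -1], [-1, -1, 2]].
det T = -4, so T⁻¹ = [[-1, 0], [3/4, 1/4]].
B⁻¹A = [[-2, 4], [-6, -12], [-12, -20]].
P = (B⁻¹A)T⁻¹ = [[5, 1], [-3, -3], [-3, -5]].

P = [[5, 1], [-3, -3], [-3, -5]]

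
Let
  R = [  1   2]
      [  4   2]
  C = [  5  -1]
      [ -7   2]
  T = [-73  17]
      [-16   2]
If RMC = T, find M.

M = [[1, -2], [-5, 3]]

Isolating M: multiply by R⁻¹ from the left and C⁻¹ from the right, so M = R⁻¹TC⁻¹.
det R = -6, so R⁻¹ = [[-1/3, 1/3], [2/3, -1/6]].
det C = 3; the adjugate gives C⁻¹ = [[2/3, 1/3], [7/3, 5/3]].
R⁻¹T = [[19, -5], [-46, 11]].
M = (R⁻¹T)C⁻¹ = [[1, -2], [-5, 3]].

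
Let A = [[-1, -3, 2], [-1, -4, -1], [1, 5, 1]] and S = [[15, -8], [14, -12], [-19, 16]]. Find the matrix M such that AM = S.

M = [[4, -4], [-5, 4], [2, 0]]

A is on the left of M, so left-multiply by A⁻¹: M = A⁻¹S.
A has determinant -3; A⁻¹ = [[-1/3, -13/3, -11/3], [0, 1, 1], [1/3, -2/3, -1/3]].
M = A⁻¹S = [[-1/3, -13/3, -11/3], [0, 1, 1], [1/3, -2/3, -1/3]] · [[15, -8], [14, -12], [-19, 16]] = [[4, -4], [-5, 4], [2, 0]].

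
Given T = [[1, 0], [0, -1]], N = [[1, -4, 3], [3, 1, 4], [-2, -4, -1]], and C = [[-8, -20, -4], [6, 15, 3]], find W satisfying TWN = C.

W = [[4, -4, 0], [3, -3, 0]]

Left-multiply by T⁻¹ and right-multiply by N⁻¹: W = T⁻¹CN⁻¹.
det T = -1, so T⁻¹ = [[1, 0], [0, -1]].
det N = 5; the adjugate gives N⁻¹ = [[3, -16/5, -19/5], [-1, 1, 1], [-2, 12/5, 13/5]].
T⁻¹C = [[-8, -20, -4], [-6, -15, -3]].
W = (T⁻¹C)N⁻¹ = [[4, -4, 0], [3, -3, 0]].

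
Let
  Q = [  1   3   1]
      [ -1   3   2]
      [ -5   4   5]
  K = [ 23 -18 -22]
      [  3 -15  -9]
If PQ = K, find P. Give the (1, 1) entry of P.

Q is on the right of P, so right-multiply by Q⁻¹: P = KQ⁻¹.
det Q = 3, so Q⁻¹ = [[7/3, -11/3, 1], [-5/3, 10/3, -1], [11/3, -19/3, 2]].
P = KQ⁻¹ = [[23, -18, -22], [3, -15, -9]] · [[7/3, -11/3, 1], [-5/3, 10/3, -1], [11/3, -19/3, 2]] = [[3, -5, -3], [-1, -4, 0]].

3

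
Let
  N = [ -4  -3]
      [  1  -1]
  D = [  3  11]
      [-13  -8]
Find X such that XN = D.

X = [[-2, -5], [3, -1]]

Right-multiplying both sides by N⁻¹ gives X = DN⁻¹.
N has determinant 7; N⁻¹ = [[-1/7, 3/7], [-1/7, -4/7]].
X = DN⁻¹ = [[3, 11], [-13, -8]] · [[-1/7, 3/7], [-1/7, -4/7]] = [[-2, -5], [3, -1]].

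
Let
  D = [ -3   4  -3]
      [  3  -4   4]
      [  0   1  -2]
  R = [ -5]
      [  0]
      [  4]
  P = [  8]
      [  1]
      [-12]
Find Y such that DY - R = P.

Y = [[-5], [0], [4]]

DY = P + R = [[3], [1], [-8]].
Since D multiplies Y on the left, Y = D⁻¹(P + R).
D has determinant 3; D⁻¹ = [[4/3, 5/3, 4/3], [2, 2, 1], [1, 1, 0]].
Y = D⁻¹(P + R) = [[-5], [0], [4]].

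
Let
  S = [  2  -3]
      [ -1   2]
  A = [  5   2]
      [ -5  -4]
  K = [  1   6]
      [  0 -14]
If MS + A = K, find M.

M = [[-4, -4], [0, -5]]

MS = K − A = [[-4, 4], [5, -10]].
S is on the right of M, so right-multiply by S⁻¹: M = (K − A)S⁻¹.
det S = 1, so S⁻¹ = [[2, 3], [1, 2]].
M = (K − A)S⁻¹ = [[-4, -4], [0, -5]].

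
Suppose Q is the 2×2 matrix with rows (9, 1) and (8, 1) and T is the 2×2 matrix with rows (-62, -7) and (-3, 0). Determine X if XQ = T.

Right-multiplying both sides by Q⁻¹ gives X = TQ⁻¹.
Q has determinant 1; Q⁻¹ = [[1, -1], [-8, 9]].
X = TQ⁻¹ = [[-62, -7], [-3, 0]] · [[1, -1], [-8, 9]] = [[-6, -1], [-3, 3]].

X = [[-6, -1], [-3, 3]]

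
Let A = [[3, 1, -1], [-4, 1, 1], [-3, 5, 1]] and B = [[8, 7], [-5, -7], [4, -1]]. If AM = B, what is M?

M = [[1, 2], [2, 1], [-3, 0]]

A is on the left of M, so left-multiply by A⁻¹: M = A⁻¹B.
det A = 6; the adjugate gives A⁻¹ = [[-2/3, -1, 1/3], [1/6, 0, 1/6], [-17/6, -3, 7/6]].
M = A⁻¹B = [[-2/3, -1, 1/3], [1/6, 0, 1/6], [-17/6, -3, 7/6]] · [[8, 7], [-5, -7], [4, -1]] = [[1, 2], [2, 1], [-3, 0]].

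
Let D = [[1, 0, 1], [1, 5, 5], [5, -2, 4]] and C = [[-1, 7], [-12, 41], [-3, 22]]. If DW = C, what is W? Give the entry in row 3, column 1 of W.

D is on the left of W, so left-multiply by D⁻¹: W = D⁻¹C.
D has determinant 3; D⁻¹ = [[10, -2/3, -5/3], [7, -1/3, -4/3], [-9, 2/3, 5/3]].
W = D⁻¹C = [[10, -2/3, -5/3], [7, -1/3, -4/3], [-9, 2/3, 5/3]] · [[-1, 7], [-12, 41], [-3, 22]] = [[3, 6], [1, 6], [-4, 1]].

-4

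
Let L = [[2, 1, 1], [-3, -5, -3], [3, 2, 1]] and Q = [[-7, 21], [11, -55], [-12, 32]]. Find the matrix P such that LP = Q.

P = [[-4, 6], [-1, 5], [2, 4]]

Since L multiplies P on the left, P = L⁻¹Q.
L has determinant 5; L⁻¹ = [[1/5, 1/5, 2/5], [-6/5, -1/5, 3/5], [9/5, -1/5, -7/5]].
P = L⁻¹Q = [[1/5, 1/5, 2/5], [-6/5, -1/5, 3/5], [9/5, -1/5, -7/5]] · [[-7, 21], [11, -55], [-12, 32]] = [[-4, 6], [-1, 5], [2, 4]].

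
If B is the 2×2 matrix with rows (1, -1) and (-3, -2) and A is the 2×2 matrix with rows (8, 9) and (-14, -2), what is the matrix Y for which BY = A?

Since B multiplies Y on the left, Y = B⁻¹A.
det B = -5, so B⁻¹ = [[2/5, -1/5], [-3/5, -1/5]].
Y = B⁻¹A = [[2/5, -1/5], [-3/5, -1/5]] · [[8, 9], [-14, -2]] = [[6, 4], [-2, -5]].

Y = [[6, 4], [-2, -5]]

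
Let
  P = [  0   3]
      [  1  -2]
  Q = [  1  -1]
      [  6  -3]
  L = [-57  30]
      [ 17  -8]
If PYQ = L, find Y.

Y = [[-3, -3], [-1, -3]]

Y = P⁻¹LQ⁻¹ (apply P⁻¹ on the left and Q⁻¹ on the right).
det P = -3, so P⁻¹ = [[2/3, 1], [1/3, 0]].
det Q = 3, so Q⁻¹ = [[-1, 1/3], [-2, 1/3]].
P⁻¹L = [[-21, 12], [-19, 10]].
Y = (P⁻¹L)Q⁻¹ = [[-3, -3], [-1, -3]].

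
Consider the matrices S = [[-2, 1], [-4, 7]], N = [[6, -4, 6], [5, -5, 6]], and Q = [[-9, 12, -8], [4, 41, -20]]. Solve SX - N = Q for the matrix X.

X = [[3, -2, 0], [3, 4, -2]]

SX = Q + N = [[-3, 8, -2], [9, 36, -14]].
S is on the left of X, so left-multiply by S⁻¹: X = S⁻¹(Q + N).
det S = -10; the adjugate gives S⁻¹ = [[-7/10, 1/10], [-2/5, 1/5]].
X = S⁻¹(Q + N) = [[3, -2, 0], [3, 4, -2]].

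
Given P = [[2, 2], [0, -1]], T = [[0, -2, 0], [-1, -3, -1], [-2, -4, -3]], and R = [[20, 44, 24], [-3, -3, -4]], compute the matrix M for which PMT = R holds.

M = [[0, -5, -1], [2, -1, -1]]

M = P⁻¹RT⁻¹ (apply P⁻¹ on the left and T⁻¹ on the right).
det P = -2; the adjugate gives P⁻¹ = [[1/2, 1], [0, -1]].
T has determinant 2; T⁻¹ = [[5/2, -3, 1], [-1/2, 0, 0], [-1, 2, -1]].
P⁻¹R = [[7, 19, 8], [3, 3, 4]].
M = (P⁻¹R)T⁻¹ = [[0, -5, -1], [2, -1, -1]].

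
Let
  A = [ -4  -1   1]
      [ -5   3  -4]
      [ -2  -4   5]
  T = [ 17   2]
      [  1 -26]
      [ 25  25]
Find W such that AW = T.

W = [[-3, 1], [-6, -3], [-1, 3]]

Since A multiplies W on the left, W = A⁻¹T.
A has determinant -3; A⁻¹ = [[1/3, -1/3, -1/3], [-11, 6, 7], [-26/3, 14/3, 17/3]].
W = A⁻¹T = [[1/3, -1/3, -1/3], [-11, 6, 7], [-26/3, 14/3, 17/3]] · [[17, 2], [1, -26], [25, 25]] = [[-3, 1], [-6, -3], [-1, 3]].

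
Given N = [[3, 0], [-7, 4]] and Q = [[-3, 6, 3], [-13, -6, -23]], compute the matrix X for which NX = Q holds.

Since N multiplies X on the left, X = N⁻¹Q.
det N = 12; the adjugate gives N⁻¹ = [[1/3, 0], [7/12, 1/4]].
X = N⁻¹Q = [[1/3, 0], [7/12, 1/4]] · [[-3, 6, 3], [-13, -6, -23]] = [[-1, 2, 1], [-5, 2, -4]].

X = [[-1, 2, 1], [-5, 2, -4]]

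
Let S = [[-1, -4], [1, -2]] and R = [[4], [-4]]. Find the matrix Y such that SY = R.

Y = [[-4], [0]]

Left-multiplying both sides by S⁻¹ gives Y = S⁻¹R.
det S = 6; the adjugate gives S⁻¹ = [[-1/3, 2/3], [-1/6, -1/6]].
Y = S⁻¹R = [[-1/3, 2/3], [-1/6, -1/6]] · [[4], [-4]] = [[-4], [0]].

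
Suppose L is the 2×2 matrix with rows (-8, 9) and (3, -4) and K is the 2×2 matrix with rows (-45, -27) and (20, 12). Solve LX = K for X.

X = [[0, 0], [-5, -3]]

Since L multiplies X on the left, X = L⁻¹K.
L has determinant 5; L⁻¹ = [[-4/5, -9/5], [-3/5, -8/5]].
X = L⁻¹K = [[-4/5, -9/5], [-3/5, -8/5]] · [[-45, -27], [20, 12]] = [[0, 0], [-5, -3]].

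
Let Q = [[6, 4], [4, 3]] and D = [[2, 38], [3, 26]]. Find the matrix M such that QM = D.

M = [[-3, 5], [5, 2]]

Left-multiplying both sides by Q⁻¹ gives M = Q⁻¹D.
det Q = 2, so Q⁻¹ = [[3/2, -2], [-2, 3]].
M = Q⁻¹D = [[3/2, -2], [-2, 3]] · [[2, 38], [3, 26]] = [[-3, 5], [5, 2]].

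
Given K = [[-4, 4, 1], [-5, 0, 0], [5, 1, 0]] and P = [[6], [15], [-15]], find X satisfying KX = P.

X = [[-3], [0], [-6]]

Left-multiplying both sides by K⁻¹ gives X = K⁻¹P.
K has determinant -5; K⁻¹ = [[0, -1/5, 0], [0, 1, 1], [1, -24/5, -4]].
X = K⁻¹P = [[0, -1/5, 0], [0, 1, 1], [1, -24/5, -4]] · [[6], [15], [-15]] = [[-3], [0], [-6]].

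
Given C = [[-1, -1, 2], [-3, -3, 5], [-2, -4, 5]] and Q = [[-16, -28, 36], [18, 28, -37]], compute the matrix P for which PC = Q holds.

P = [[-2, 2, 6], [4, -4, -5]]

C is on the right of P, so right-multiply by C⁻¹: P = QC⁻¹.
det C = 2; the adjugate gives C⁻¹ = [[5/2, -3/2, 1/2], [5/2, -1/2, -1/2], [3, -1, 0]].
P = QC⁻¹ = [[-16, -28, 36], [18, 28, -37]] · [[5/2, -3/2, 1/2], [5/2, -1/2, -1/2], [3, -1, 0]] = [[-2, 2, 6], [4, -4, -5]].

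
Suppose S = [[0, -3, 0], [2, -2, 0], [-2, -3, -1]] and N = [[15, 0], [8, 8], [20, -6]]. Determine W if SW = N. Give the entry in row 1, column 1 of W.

-1

S is on the left of W, so left-multiply by S⁻¹: W = S⁻¹N.
S has determinant -6; S⁻¹ = [[-1/3, 1/2, 0], [-1/3, 0, 0], [5/3, -1, -1]].
W = S⁻¹N = [[-1/3, 1/2, 0], [-1/3, 0, 0], [5/3, -1, -1]] · [[15, 0], [8, 8], [20, -6]] = [[-1, 4], [-5, 0], [-3, -2]].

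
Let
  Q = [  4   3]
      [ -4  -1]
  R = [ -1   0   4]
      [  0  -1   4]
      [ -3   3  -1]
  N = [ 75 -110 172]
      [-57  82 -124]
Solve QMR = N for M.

M = [[3, 2, -5], [3, 2, -4]]

Left-multiply by Q⁻¹ and right-multiply by R⁻¹: M = Q⁻¹NR⁻¹.
det Q = 8; the adjugate gives Q⁻¹ = [[-1/8, -3/8], [1/2, 1/2]].
det R = -1, so R⁻¹ = [[11, -12, -4], [12, -13, -4], [3, -3, -1]].
Q⁻¹N = [[12, -17, 25], [9, -14, 24]].
M = (Q⁻¹N)R⁻¹ = [[3, 2, -5], [3, 2, -4]].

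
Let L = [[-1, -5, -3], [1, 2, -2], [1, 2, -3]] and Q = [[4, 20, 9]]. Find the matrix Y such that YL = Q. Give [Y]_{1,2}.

-3

L is on the right of Y, so right-multiply by L⁻¹: Y = QL⁻¹.
det L = -3, so L⁻¹ = [[2/3, 7, -16/3], [-1/3, -2, 5/3], [0, 1, -1]].
Y = QL⁻¹ = [[4, 20, 9]] · [[2/3, 7, -16/3], [-1/3, -2, 5/3], [0, 1, -1]] = [[-4, -3, 3]].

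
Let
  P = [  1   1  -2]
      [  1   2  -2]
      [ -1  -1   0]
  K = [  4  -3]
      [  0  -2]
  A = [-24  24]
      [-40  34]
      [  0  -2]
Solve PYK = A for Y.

Y = P⁻¹AK⁻¹ (apply P⁻¹ on the left and K⁻¹ on the right).
P has determinant -2; P⁻¹ = [[1, -1, -1], [-1, 1, 0], [-1/2, 0, -1/2]].
K has determinant -8; K⁻¹ = [[1/4, -3/8], [0, -1/2]].
P⁻¹A = [[16, -8], [-16, 10], [12, -11]].
Y = (P⁻¹A)K⁻¹ = [[4, -2], [-4, 1], [3, 1]].

Y = [[4, -2], [-4, 1], [3, 1]]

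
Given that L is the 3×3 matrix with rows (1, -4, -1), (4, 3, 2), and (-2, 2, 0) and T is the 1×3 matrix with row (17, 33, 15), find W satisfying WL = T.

Right-multiplying both sides by L⁻¹ gives W = TL⁻¹.
L has determinant -2; L⁻¹ = [[2, 1, 5/2], [2, 1, 3], [-7, -3, -19/2]].
W = TL⁻¹ = [[17, 33, 15]] · [[2, 1, 5/2], [2, 1, 3], [-7, -3, -19/2]] = [[-5, 5, -1]].

W = [[-5, 5, -1]]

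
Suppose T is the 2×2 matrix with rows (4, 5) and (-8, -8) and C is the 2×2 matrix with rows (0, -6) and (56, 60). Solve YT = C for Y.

Y = [[-6, -3], [4, -5]]

T is on the right of Y, so right-multiply by T⁻¹: Y = CT⁻¹.
det T = 8, so T⁻¹ = [[-1, -5/8], [1, 1/2]].
Y = CT⁻¹ = [[0, -6], [56, 60]] · [[-1, -5/8], [1, 1/2]] = [[-6, -3], [4, -5]].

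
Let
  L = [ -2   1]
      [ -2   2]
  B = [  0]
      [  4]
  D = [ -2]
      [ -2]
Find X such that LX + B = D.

LX = D − B = [[-2], [-6]].
L is on the left of X, so left-multiply by L⁻¹: X = L⁻¹(D − B).
det L = -2, so L⁻¹ = [[-1, 1/2], [-1, 1]].
X = L⁻¹(D − B) = [[-1], [-4]].

X = [[-1], [-4]]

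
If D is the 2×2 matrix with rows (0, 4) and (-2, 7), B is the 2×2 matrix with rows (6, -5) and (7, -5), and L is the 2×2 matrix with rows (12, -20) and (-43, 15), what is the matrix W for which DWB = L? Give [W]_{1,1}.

3

Isolating W: multiply by D⁻¹ from the left and B⁻¹ from the right, so W = D⁻¹LB⁻¹.
det D = 8; the adjugate gives D⁻¹ = [[7/8, -1/2], [1/4, 0]].
B has determinant 5; B⁻¹ = [[-1, 1], [-7/5, 6/5]].
D⁻¹L = [[32, -25], [3, -5]].
W = (D⁻¹L)B⁻¹ = [[3, 2], [4, -3]].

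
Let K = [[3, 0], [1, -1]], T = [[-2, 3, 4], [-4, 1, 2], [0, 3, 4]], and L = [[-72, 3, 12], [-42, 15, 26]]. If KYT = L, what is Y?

Y = [[4, 4, -5], [1, -5, -4]]

Isolating Y: multiply by K⁻¹ from the left and T⁻¹ from the right, so Y = K⁻¹LT⁻¹.
det K = -3, so K⁻¹ = [[1/3, 0], [1/3, -1]].
det T = 4; the adjugate gives T⁻¹ = [[-1/2, 0, 1/2], [4, -2, -3], [-3, 3/2, 5/2]].
K⁻¹L = [[-24, 1, 4], [18, -14, -22]].
Y = (K⁻¹L)T⁻¹ = [[4, 4, -5], [1, -5, -4]].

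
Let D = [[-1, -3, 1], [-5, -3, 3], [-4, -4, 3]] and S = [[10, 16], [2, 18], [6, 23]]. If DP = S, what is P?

Left-multiplying both sides by D⁻¹ gives P = D⁻¹S.
det D = -4, so D⁻¹ = [[-3/4, -5/4, 3/2], [-3/4, -1/4, 1/2], [-2, -2, 3]].
P = D⁻¹S = [[-3/4, -5/4, 3/2], [-3/4, -1/4, 1/2], [-2, -2, 3]] · [[10, 16], [2, 18], [6, 23]] = [[-1, 0], [-5, -5], [-6, 1]].

P = [[-1, 0], [-5, -5], [-6, 1]]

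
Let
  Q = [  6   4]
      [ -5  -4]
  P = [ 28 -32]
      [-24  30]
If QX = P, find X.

X = [[4, -2], [1, -5]]

Since Q multiplies X on the left, X = Q⁻¹P.
det Q = -4; the adjugate gives Q⁻¹ = [[1, 1], [-5/4, -3/2]].
X = Q⁻¹P = [[1, 1], [-5/4, -3/2]] · [[28, -32], [-24, 30]] = [[4, -2], [1, -5]].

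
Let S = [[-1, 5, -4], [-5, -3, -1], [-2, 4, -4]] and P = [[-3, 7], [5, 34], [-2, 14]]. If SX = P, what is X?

X = [[-3, -5], [2, -2], [4, -3]]

Left-multiplying both sides by S⁻¹ gives X = S⁻¹P.
det S = -2; the adjugate gives S⁻¹ = [[-8, -2, 17/2], [9, 2, -19/2], [13, 3, -14]].
X = S⁻¹P = [[-8, -2, 17/2], [9, 2, -19/2], [13, 3, -14]] · [[-3, 7], [5, 34], [-2, 14]] = [[-3, -5], [2, -2], [4, -3]].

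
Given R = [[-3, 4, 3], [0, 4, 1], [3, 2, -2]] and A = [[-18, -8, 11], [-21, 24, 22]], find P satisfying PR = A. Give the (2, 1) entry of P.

3

Right-multiplying both sides by R⁻¹ gives P = AR⁻¹.
R has determinant 6; R⁻¹ = [[-5/3, 7/3, -4/3], [1/2, -1/2, 1/2], [-2, 3, -2]].
P = AR⁻¹ = [[-18, -8, 11], [-21, 24, 22]] · [[-5/3, 7/3, -4/3], [1/2, -1/2, 1/2], [-2, 3, -2]] = [[4, -5, -2], [3, 5, -4]].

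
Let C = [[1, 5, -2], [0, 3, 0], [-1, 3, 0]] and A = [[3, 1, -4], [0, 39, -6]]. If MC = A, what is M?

M = [[2, -2, -1], [3, 5, 3]]

C is on the right of M, so right-multiply by C⁻¹: M = AC⁻¹.
C has determinant -6; C⁻¹ = [[0, 1, -1], [0, 1/3, 0], [-1/2, 4/3, -1/2]].
M = AC⁻¹ = [[3, 1, -4], [0, 39, -6]] · [[0, 1, -1], [0, 1/3, 0], [-1/2, 4/3, -1/2]] = [[2, -2, -1], [3, 5, 3]].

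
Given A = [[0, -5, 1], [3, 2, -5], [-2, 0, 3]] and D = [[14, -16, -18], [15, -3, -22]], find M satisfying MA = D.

A is on the right of M, so right-multiply by A⁻¹: M = DA⁻¹.
det A = -1, so A⁻¹ = [[-6, -15, -23], [-1, -2, -3], [-4, -10, -15]].
M = DA⁻¹ = [[14, -16, -18], [15, -3, -22]] · [[-6, -15, -23], [-1, -2, -3], [-4, -10, -15]] = [[4, 2, -4], [1, 1, -6]].

M = [[4, 2, -4], [1, 1, -6]]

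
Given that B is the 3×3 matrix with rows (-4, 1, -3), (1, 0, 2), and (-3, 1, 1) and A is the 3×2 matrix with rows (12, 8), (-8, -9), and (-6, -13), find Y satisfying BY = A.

B is on the left of Y, so left-multiply by B⁻¹: Y = B⁻¹A.
det B = -2; the adjugate gives B⁻¹ = [[1, 2, -1], [7/2, 13/2, -5/2], [-1/2, -1/2, 1/2]].
Y = B⁻¹A = [[1, 2, -1], [7/2, 13/2, -5/2], [-1/2, -1/2, 1/2]] · [[12, 8], [-8, -9], [-6, -13]] = [[2, 3], [5, 2], [-5, -6]].

Y = [[2, 3], [5, 2], [-5, -6]]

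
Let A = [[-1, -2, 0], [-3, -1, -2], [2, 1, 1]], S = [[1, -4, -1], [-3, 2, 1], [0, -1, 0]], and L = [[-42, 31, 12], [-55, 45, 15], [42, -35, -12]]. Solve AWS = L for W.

W = [[1, -5, 5], [-2, -5, 4], [-3, 0, 3]]

W = A⁻¹LS⁻¹ (apply A⁻¹ on the left and S⁻¹ on the right).
det A = 1; the adjugate gives A⁻¹ = [[1, 2, 4], [-1, -1, -2], [-1, -3, -5]].
det S = -2, so S⁻¹ = [[-1/2, -1/2, 1], [0, 0, -1], [-3/2, -1/2, 5]].
A⁻¹L = [[16, -19, -6], [13, -6, -3], [-3, 9, 3]].
W = (A⁻¹L)S⁻¹ = [[1, -5, 5], [-2, -5, 4], [-3, 0, 3]].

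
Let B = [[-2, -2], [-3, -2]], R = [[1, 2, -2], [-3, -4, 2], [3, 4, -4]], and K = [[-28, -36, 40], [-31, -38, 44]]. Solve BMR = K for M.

M = [[-3, 1, 3], [2, 0, 3]]

Left-multiply by B⁻¹ and right-multiply by R⁻¹: M = B⁻¹KR⁻¹.
B has determinant -2; B⁻¹ = [[1, -1], [-3/2, 1]].
det R = -4; the adjugate gives R⁻¹ = [[-2, 0, 1], [3/2, -1/2, -1], [0, -1/2, -1/2]].
B⁻¹K = [[3, 2, -4], [11, 16, -16]].
M = (B⁻¹K)R⁻¹ = [[-3, 1, 3], [2, 0, 3]].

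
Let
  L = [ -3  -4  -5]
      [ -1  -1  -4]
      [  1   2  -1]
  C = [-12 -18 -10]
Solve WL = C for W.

W = [[4, -2, -2]]

Since L sits to the right of W, W = CL⁻¹.
det L = -2; the adjugate gives L⁻¹ = [[-9/2, 7, -11/2], [5/2, -4, 7/2], [1/2, -1, 1/2]].
W = CL⁻¹ = [[-12, -18, -10]] · [[-9/2, 7, -11/2], [5/2, -4, 7/2], [1/2, -1, 1/2]] = [[4, -2, -2]].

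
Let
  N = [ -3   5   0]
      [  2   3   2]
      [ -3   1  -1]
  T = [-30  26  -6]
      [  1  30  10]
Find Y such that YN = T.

Y = [[4, 0, 6], [3, 5, 0]]

N is on the right of Y, so right-multiply by N⁻¹: Y = TN⁻¹.
det N = -5, so N⁻¹ = [[1, -1, -2], [4/5, -3/5, -6/5], [-11/5, 12/5, 19/5]].
Y = TN⁻¹ = [[-30, 26, -6], [1, 30, 10]] · [[1, -1, -2], [4/5, -3/5, -6/5], [-11/5, 12/5, 19/5]] = [[4, 0, 6], [3, 5, 0]].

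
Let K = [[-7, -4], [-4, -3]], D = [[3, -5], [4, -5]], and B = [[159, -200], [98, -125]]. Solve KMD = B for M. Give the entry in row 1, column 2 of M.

-5

M = K⁻¹BD⁻¹ (apply K⁻¹ on the left and D⁻¹ on the right).
K has determinant 5; K⁻¹ = [[-3/5, 4/5], [4/5, -7/5]].
det D = 5; the adjugate gives D⁻¹ = [[-1, 1], [-4/5, 3/5]].
K⁻¹B = [[-17, 20], [-10, 15]].
M = (K⁻¹B)D⁻¹ = [[1, -5], [-2, -1]].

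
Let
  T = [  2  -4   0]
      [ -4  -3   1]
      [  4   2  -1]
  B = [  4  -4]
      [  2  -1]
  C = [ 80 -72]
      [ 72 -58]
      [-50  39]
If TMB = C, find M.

M = [[0, -2], [-4, -3], [-1, -3]]

Left-multiply by T⁻¹ and right-multiply by B⁻¹: M = T⁻¹CB⁻¹.
T has determinant 2; T⁻¹ = [[1/2, -2, -2], [0, -1, -1], [2, -10, -11]].
det B = 4; the adjugate gives B⁻¹ = [[-1/4, 1], [-1/2, 1]].
T⁻¹C = [[-4, 2], [-22, 19], [-10, 7]].
M = (T⁻¹C)B⁻¹ = [[0, -2], [-4, -3], [-1, -3]].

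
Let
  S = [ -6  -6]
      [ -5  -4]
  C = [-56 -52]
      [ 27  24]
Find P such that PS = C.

P = [[6, 4], [-2, -3]]

Since S sits to the right of P, P = CS⁻¹.
S has determinant -6; S⁻¹ = [[2/3, -1], [-5/6, 1]].
P = CS⁻¹ = [[-56, -52], [27, 24]] · [[2/3, -1], [-5/6, 1]] = [[6, 4], [-2, -3]].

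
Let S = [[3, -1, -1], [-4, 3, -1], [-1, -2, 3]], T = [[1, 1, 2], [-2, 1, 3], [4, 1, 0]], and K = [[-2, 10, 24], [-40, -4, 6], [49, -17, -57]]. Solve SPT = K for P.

Isolating P: multiply by S⁻¹ from the left and T⁻¹ from the right, so P = S⁻¹KT⁻¹.
det S = -3; the adjugate gives S⁻¹ = [[-7/3, -5/3, -4/3], [-13/3, -8/3, -7/3], [-11/3, -7/3, -5/3]].
T has determinant -3; T⁻¹ = [[1, -2/3, -1/3], [-4, 8/3, 7/3], [2, -1, -1]].
S⁻¹K = [[6, 6, 10], [1, 7, 13], [19, 1, -7]].
P = (S⁻¹K)T⁻¹ = [[2, 2, 2], [-1, 5, 3], [1, -3, 3]].

P = [[2, 2, 2], [-1, 5, 3], [1, -3, 3]]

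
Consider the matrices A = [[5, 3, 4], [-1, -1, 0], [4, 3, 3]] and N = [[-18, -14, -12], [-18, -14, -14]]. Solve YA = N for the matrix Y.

Y = [[0, 2, -4], [1, -1, -6]]

A is on the right of Y, so right-multiply by A⁻¹: Y = NA⁻¹.
A has determinant -2; A⁻¹ = [[3/2, -3/2, -2], [-3/2, 1/2, 2], [-1/2, 3/2, 1]].
Y = NA⁻¹ = [[-18, -14, -12], [-18, -14, -14]] · [[3/2, -3/2, -2], [-3/2, 1/2, 2], [-1/2, 3/2, 1]] = [[0, 2, -4], [1, -1, -6]].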